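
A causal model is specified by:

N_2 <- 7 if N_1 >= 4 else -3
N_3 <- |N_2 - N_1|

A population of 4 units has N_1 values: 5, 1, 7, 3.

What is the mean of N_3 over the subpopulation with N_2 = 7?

1

Conditioning on N_2=7 selects the 2 unit(s) with N_1 ∈ {5, 7}. Their N_3 values: 2, 0. Mean = 1.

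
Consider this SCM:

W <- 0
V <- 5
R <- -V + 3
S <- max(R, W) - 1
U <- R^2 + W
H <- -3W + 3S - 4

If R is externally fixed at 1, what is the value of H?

The intervention breaks the incoming arrows to R: R <- -V + 3 no longer applies, and R = 1.
S = max(R, W) - 1  [with R=1, W=0]  = 0
H = -3W + 3S - 4  [with W=0, S=0]  = -4

-4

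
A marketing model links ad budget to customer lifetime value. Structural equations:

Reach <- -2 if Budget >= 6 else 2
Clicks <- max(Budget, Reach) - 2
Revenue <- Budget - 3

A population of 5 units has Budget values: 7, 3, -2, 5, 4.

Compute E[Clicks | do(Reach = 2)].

The intervention sets Reach=2 in all 5 units regardless of Budget. Recomputing Clicks per unit gives 5, 1, 0, 3, 2; average 2.2.

2.2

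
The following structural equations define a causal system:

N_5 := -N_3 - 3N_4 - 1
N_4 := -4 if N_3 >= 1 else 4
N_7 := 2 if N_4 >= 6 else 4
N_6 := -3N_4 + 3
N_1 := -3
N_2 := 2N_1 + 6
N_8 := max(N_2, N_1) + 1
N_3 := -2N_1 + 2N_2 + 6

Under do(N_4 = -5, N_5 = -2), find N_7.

4

Under do(N_4 = -5, N_5 = -2), each intervened variable's structural equation is replaced by its fixed value.
N_7 = 2 if N_4 >= 6 else 4  [with N_4=-5]  = 4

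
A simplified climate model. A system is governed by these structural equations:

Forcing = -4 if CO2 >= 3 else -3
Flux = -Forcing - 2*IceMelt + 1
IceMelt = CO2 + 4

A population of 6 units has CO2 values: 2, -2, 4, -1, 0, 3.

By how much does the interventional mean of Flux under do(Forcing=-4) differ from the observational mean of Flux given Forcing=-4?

do(Forcing=-4) breaks Forcing's dependence on CO2. With Forcing=-4 fixed, Flux across the units is -7, 1, -11, -1, -3, -9, mean -5.
Conditioning on Forcing=-4 selects the 2 unit(s) with CO2 ∈ {4, 3}. Their Flux values: -11, -9. Mean = -10.
Difference = -5 − (-10) = 5.

5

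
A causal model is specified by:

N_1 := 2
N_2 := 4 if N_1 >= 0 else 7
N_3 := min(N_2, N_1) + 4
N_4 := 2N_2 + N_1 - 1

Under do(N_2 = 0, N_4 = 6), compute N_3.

The joint intervention fixes N_2 = 0, N_4 = 6, removing each variable's own equation.
N_3 = min(N_2, N_1) + 4  [with N_2=0, N_1=2]  = 4

4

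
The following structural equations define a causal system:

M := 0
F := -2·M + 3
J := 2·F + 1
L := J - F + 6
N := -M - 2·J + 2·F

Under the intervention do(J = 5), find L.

The intervention breaks the incoming arrows to J: J := 2·F + 1 no longer applies, and J = 5.
F = -2·M + 3  [with M=0]  = 3
L = J - F + 6  [with J=5, F=3]  = 8

8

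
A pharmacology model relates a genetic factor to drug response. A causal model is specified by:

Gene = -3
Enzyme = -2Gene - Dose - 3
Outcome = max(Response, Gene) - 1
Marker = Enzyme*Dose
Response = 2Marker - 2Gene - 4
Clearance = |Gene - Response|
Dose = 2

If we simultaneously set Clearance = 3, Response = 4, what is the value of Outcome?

Setting Clearance = 3, Response = 4 by intervention discards those variables' equations.
Outcome = max(Response, Gene) - 1  [with Response=4, Gene=-3]  = 3

3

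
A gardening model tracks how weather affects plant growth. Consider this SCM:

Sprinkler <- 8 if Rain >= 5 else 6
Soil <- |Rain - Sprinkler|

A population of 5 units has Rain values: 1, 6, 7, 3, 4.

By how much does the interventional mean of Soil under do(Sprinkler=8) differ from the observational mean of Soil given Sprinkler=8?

Every unit gets Sprinkler=8 under the intervention. Soil values become 7, 2, 1, 5, 4; E[Soil|do(Sprinkler=8)] = 3.8.
Conditioning on Sprinkler=8 selects the 2 unit(s) with Rain ∈ {6, 7}. Their Soil values: 2, 1. Mean = 1.5.
Difference = 3.8 − 1.5 = 2.3.

2.3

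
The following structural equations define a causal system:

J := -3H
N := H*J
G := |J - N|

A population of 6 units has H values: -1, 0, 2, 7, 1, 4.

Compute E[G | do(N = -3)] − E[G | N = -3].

3.5

do(N=-3) breaks N's dependence on H. With N=-3 fixed, G across the units is 6, 3, 3, 18, 0, 9, mean 6.5.
Conditioning on N=-3 selects the 2 unit(s) with H ∈ {-1, 1}. Their G values: 6, 0. Mean = 3.
Difference = 6.5 − 3 = 3.5.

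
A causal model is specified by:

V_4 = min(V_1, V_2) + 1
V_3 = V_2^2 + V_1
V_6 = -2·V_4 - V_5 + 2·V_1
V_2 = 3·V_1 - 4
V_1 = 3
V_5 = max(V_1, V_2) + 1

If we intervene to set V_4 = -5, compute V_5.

Intervening sets V_4 = -5 and removes its equation (V_4 = min(V_1, V_2) + 1).
No directed path runs from V_4 to V_5, so V_5 keeps its natural value.
V_2 = 3·V_1 - 4  [with V_1=3]  = 5
V_5 = max(V_1, V_2) + 1  [with V_1=3, V_2=5]  = 6

6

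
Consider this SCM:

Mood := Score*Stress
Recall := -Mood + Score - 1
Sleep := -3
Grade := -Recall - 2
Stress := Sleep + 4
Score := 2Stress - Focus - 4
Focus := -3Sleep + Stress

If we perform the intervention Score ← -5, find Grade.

The intervention breaks the incoming arrows to Score: Score := 2Stress - Focus - 4 no longer applies, and Score = -5.
Stress = Sleep + 4  [with Sleep=-3]  = 1
Mood = Score*Stress  [with Score=-5, Stress=1]  = -5
Recall = -Mood + Score - 1  [with Mood=-5, Score=-5]  = -1
Grade = -Recall - 2  [with Recall=-1]  = -1

-1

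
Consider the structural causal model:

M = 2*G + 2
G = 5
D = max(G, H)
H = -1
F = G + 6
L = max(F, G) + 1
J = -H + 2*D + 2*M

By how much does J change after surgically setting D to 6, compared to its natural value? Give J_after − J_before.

2

Under do(D=6), the mechanism D = max(G, H) is discarded; D is fixed at 6.
M = 2*G + 2  [with G=5]  = 12
J = -H + 2*D + 2*M  [with H=-1, D=6, M=12]  = 37
Without intervention: M = 2*G + 2  [with G=5]  = 12; D = max(G, H)  [with G=5, H=-1]  = 5; J = -H + 2*D + 2*M  [with H=-1, D=5, M=12]  = 35.
Change = 37 − 35 = 2.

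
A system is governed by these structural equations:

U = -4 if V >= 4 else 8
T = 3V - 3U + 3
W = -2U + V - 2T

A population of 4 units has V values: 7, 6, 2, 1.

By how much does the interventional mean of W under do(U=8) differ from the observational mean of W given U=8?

-12.5

The intervention sets U=8 in all 4 units regardless of V. Recomputing W per unit gives -9, -4, 16, 21; average 6.
Observing U=8 restricts to units where U's equation naturally yields 8: V ∈ {2, 1}. In that subpopulation W = 16, 21, mean 18.5.
Difference = 6 − 18.5 = -12.5.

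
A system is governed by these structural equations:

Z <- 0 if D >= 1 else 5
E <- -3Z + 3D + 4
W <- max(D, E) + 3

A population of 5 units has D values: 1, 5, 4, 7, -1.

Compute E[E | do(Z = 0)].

13.6

Under do(Z=0), Z's equation is replaced by Z=0 for every unit. Per-unit E: 7, 19, 16, 25, 1. Mean = 13.6.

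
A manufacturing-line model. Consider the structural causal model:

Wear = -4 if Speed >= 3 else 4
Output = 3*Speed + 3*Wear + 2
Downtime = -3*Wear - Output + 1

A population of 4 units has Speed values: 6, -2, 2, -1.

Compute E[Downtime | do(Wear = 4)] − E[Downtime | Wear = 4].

-4.75

Every unit gets Wear=4 under the intervention. Downtime values become -43, -19, -31, -22; E[Downtime|do(Wear=4)] = -28.75.
Observing Wear=4 restricts to units where Wear's equation naturally yields 4: Speed ∈ {-2, 2, -1}. In that subpopulation Downtime = -19, -31, -22, mean -24.
Difference = -28.75 − (-24) = -4.75.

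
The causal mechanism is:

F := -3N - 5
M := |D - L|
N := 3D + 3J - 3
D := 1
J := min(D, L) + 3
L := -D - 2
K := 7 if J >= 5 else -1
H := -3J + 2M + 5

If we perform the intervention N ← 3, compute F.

-14

do(N=3) replaces the equation N := 3D + 3J - 3 with the constant N = 3.
F = -3N - 5  [with N=3]  = -14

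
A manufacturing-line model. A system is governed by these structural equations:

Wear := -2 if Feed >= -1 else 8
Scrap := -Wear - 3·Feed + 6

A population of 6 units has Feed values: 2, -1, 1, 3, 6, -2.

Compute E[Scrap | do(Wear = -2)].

do(Wear=-2) breaks Wear's dependence on Feed. With Wear=-2 fixed, Scrap across the units is 2, 11, 5, -1, -10, 14, mean 3.5.

3.5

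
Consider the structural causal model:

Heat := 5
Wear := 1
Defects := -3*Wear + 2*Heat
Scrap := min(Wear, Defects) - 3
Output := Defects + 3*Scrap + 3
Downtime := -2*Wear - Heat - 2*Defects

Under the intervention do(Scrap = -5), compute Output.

-5

Intervening sets Scrap = -5 and removes its equation (Scrap := min(Wear, Defects) - 3).
Defects = -3*Wear + 2*Heat  [with Wear=1, Heat=5]  = 7
Output = Defects + 3*Scrap + 3  [with Defects=7, Scrap=-5]  = -5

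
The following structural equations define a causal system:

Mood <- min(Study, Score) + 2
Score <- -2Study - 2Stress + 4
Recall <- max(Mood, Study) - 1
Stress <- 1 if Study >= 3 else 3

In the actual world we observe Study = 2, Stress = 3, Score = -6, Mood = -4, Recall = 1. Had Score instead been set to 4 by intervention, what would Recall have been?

do(Score=4) replaces the equation Score <- -2Study - 2Stress + 4 with the constant Score = 4.
Mood = min(Study, Score) + 2  [with Study=2, Score=4]  = 4
Recall = max(Mood, Study) - 1  [with Mood=4, Study=2]  = 3

3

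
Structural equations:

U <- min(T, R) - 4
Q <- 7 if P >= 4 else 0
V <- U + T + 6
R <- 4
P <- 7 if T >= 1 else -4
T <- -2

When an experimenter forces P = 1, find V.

-2

do(P=1) replaces the equation P <- 7 if T >= 1 else -4 with the constant P = 1.
V is not downstream of the intervention, so its value is determined by the original equations.
U = min(T, R) - 4  [with T=-2, R=4]  = -6
V = U + T + 6  [with U=-6, T=-2]  = -2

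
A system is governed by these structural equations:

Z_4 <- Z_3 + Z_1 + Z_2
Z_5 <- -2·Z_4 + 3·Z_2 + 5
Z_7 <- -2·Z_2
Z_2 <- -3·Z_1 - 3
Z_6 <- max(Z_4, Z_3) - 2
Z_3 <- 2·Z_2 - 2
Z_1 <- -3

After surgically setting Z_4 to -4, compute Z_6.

8

Under do(Z_4=-4), the mechanism Z_4 <- Z_3 + Z_1 + Z_2 is discarded; Z_4 is fixed at -4.
Z_2 = -3·Z_1 - 3  [with Z_1=-3]  = 6
Z_3 = 2·Z_2 - 2  [with Z_2=6]  = 10
Z_6 = max(Z_4, Z_3) - 2  [with Z_4=-4, Z_3=10]  = 8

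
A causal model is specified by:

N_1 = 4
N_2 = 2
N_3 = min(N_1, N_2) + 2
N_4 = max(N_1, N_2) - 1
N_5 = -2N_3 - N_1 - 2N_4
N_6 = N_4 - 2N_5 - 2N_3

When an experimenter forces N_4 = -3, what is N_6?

Under do(N_4=-3), the mechanism N_4 = max(N_1, N_2) - 1 is discarded; N_4 is fixed at -3.
N_3 = min(N_1, N_2) + 2  [with N_1=4, N_2=2]  = 4
N_5 = -2N_3 - N_1 - 2N_4  [with N_3=4, N_1=4, N_4=-3]  = -6
N_6 = N_4 - 2N_5 - 2N_3  [with N_4=-3, N_5=-6, N_3=4]  = 1

1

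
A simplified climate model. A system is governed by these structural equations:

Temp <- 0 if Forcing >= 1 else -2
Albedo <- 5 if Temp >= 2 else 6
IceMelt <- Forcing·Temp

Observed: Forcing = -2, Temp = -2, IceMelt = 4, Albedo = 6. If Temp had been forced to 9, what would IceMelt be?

-18

The intervention breaks the incoming arrows to Temp: Temp <- 0 if Forcing >= 1 else -2 no longer applies, and Temp = 9.
IceMelt = Forcing·Temp  [with Forcing=-2, Temp=9]  = -18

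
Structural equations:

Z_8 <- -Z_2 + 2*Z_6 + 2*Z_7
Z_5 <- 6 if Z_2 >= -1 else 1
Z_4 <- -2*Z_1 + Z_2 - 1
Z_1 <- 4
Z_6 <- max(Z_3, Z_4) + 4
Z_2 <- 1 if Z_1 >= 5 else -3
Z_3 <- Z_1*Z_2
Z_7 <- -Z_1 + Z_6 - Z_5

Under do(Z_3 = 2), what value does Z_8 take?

17

The intervention breaks the incoming arrows to Z_3: Z_3 <- Z_1*Z_2 no longer applies, and Z_3 = 2.
Z_2 = 1 if Z_1 >= 5 else -3  [with Z_1=4]  = -3
Z_4 = -2*Z_1 + Z_2 - 1  [with Z_1=4, Z_2=-3]  = -12
Z_5 = 6 if Z_2 >= -1 else 1  [with Z_2=-3]  = 1
Z_6 = max(Z_3, Z_4) + 4  [with Z_3=2, Z_4=-12]  = 6
Z_7 = -Z_1 + Z_6 - Z_5  [with Z_1=4, Z_6=6, Z_5=1]  = 1
Z_8 = -Z_2 + 2*Z_6 + 2*Z_7  [with Z_2=-3, Z_6=6, Z_7=1]  = 17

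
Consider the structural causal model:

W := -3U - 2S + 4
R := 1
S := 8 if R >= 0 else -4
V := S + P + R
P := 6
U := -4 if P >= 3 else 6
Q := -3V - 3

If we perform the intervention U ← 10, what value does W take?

Under do(U=10), the mechanism U := -4 if P >= 3 else 6 is discarded; U is fixed at 10.
S = 8 if R >= 0 else -4  [with R=1]  = 8
W = -3U - 2S + 4  [with U=10, S=8]  = -42

-42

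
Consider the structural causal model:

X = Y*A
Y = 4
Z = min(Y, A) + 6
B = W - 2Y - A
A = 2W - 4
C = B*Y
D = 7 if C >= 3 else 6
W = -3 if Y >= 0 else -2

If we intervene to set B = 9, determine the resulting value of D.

7

do(B=9) replaces the equation B = W - 2Y - A with the constant B = 9.
C = B*Y  [with B=9, Y=4]  = 36
D = 7 if C >= 3 else 6  [with C=36]  = 7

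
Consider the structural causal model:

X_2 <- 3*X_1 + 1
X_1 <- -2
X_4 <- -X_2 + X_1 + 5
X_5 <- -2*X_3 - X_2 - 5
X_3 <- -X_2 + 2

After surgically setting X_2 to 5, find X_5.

do(X_2=5) replaces the equation X_2 <- 3*X_1 + 1 with the constant X_2 = 5.
X_3 = -X_2 + 2  [with X_2=5]  = -3
X_5 = -2*X_3 - X_2 - 5  [with X_3=-3, X_2=5]  = -4

-4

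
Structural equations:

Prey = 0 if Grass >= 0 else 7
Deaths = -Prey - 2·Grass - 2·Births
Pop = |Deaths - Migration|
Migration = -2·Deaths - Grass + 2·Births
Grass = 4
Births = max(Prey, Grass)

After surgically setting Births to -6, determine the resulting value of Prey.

0

Under do(Births=-6), the mechanism Births = max(Prey, Grass) is discarded; Births is fixed at -6.
Since Prey is not a descendant of the intervened variable, it is unaffected.
Prey = 0 if Grass >= 0 else 7  [with Grass=4]  = 0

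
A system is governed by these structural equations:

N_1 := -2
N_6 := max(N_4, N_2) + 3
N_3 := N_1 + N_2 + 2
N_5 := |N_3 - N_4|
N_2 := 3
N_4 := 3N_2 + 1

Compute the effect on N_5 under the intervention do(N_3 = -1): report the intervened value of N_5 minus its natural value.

4

do(N_3=-1) replaces the equation N_3 := N_1 + N_2 + 2 with the constant N_3 = -1.
N_4 = 3N_2 + 1  [with N_2=3]  = 10
N_5 = |N_3 - N_4|  [with N_3=-1, N_4=10]  = 11
Without intervention: N_3 = N_1 + N_2 + 2  [with N_1=-2, N_2=3]  = 3; N_4 = 3N_2 + 1  [with N_2=3]  = 10; N_5 = |N_3 - N_4|  [with N_3=3, N_4=10]  = 7.
Change = 11 − 7 = 4.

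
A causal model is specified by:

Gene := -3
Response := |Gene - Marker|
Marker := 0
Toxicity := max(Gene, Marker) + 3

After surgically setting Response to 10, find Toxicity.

The intervention breaks the incoming arrows to Response: Response := |Gene - Marker| no longer applies, and Response = 10.
Toxicity is not downstream of the intervention, so its value is determined by the original equations.
Toxicity = max(Gene, Marker) + 3  [with Gene=-3, Marker=0]  = 3

3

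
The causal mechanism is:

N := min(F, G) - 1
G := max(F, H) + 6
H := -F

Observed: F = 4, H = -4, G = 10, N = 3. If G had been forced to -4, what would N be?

-5

The intervention breaks the incoming arrows to G: G := max(F, H) + 6 no longer applies, and G = -4.
N = min(F, G) - 1  [with F=4, G=-4]  = -5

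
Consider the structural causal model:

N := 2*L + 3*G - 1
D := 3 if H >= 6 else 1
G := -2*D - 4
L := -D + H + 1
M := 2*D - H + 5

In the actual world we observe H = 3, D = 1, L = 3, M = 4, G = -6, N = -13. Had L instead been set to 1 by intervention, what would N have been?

-17

The intervention breaks the incoming arrows to L: L := -D + H + 1 no longer applies, and L = 1.
D = 3 if H >= 6 else 1  [with H=3]  = 1
G = -2*D - 4  [with D=1]  = -6
N = 2*L + 3*G - 1  [with L=1, G=-6]  = -17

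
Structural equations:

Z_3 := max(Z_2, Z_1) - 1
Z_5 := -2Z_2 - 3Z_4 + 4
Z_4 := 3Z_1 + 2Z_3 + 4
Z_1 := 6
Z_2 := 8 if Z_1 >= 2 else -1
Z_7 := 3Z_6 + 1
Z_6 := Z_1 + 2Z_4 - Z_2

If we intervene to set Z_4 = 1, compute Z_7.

1

The intervention breaks the incoming arrows to Z_4: Z_4 := 3Z_1 + 2Z_3 + 4 no longer applies, and Z_4 = 1.
Z_2 = 8 if Z_1 >= 2 else -1  [with Z_1=6]  = 8
Z_6 = Z_1 + 2Z_4 - Z_2  [with Z_1=6, Z_4=1, Z_2=8]  = 0
Z_7 = 3Z_6 + 1  [with Z_6=0]  = 1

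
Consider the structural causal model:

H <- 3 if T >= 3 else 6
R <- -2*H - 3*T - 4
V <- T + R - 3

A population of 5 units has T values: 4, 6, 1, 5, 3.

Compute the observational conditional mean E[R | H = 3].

-23.5

E[R|H=3] averages over only the 4 units with H=3 (T = 4, 6, 5, 3): R = -22, -28, -25, -19, mean -23.5.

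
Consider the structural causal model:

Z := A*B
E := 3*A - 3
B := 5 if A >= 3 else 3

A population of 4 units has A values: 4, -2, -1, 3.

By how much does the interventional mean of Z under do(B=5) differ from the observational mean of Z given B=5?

-12.5

Under do(B=5), B's equation is replaced by B=5 for every unit. Per-unit Z: 20, -10, -5, 15. Mean = 5.
Observing B=5 restricts to units where B's equation naturally yields 5: A ∈ {4, 3}. In that subpopulation Z = 20, 15, mean 17.5.
Difference = 5 − 17.5 = -12.5.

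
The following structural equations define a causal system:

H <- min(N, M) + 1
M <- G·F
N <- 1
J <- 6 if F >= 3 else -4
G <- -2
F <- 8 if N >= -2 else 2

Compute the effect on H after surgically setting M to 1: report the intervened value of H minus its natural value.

17

Intervening sets M = 1 and removes its equation (M <- G·F).
H = min(N, M) + 1  [with N=1, M=1]  = 2
Without intervention: F = 8 if N >= -2 else 2  [with N=1]  = 8; M = G·F  [with G=-2, F=8]  = -16; H = min(N, M) + 1  [with N=1, M=-16]  = -15.
Change = 2 − (-15) = 17.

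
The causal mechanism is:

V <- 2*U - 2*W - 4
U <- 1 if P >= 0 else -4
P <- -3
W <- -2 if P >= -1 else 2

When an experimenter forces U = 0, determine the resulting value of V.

-8

Under do(U=0), the mechanism U <- 1 if P >= 0 else -4 is discarded; U is fixed at 0.
W = -2 if P >= -1 else 2  [with P=-3]  = 2
V = 2*U - 2*W - 4  [with U=0, W=2]  = -8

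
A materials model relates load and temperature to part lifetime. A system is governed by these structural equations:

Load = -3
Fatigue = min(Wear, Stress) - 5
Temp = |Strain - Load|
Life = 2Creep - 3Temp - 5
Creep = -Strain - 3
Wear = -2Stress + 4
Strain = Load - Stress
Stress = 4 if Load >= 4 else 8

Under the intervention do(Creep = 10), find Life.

do(Creep=10) replaces the equation Creep = -Strain - 3 with the constant Creep = 10.
Stress = 4 if Load >= 4 else 8  [with Load=-3]  = 8
Strain = Load - Stress  [with Load=-3, Stress=8]  = -11
Temp = |Strain - Load|  [with Strain=-11, Load=-3]  = 8
Life = 2Creep - 3Temp - 5  [with Creep=10, Temp=8]  = -9

-9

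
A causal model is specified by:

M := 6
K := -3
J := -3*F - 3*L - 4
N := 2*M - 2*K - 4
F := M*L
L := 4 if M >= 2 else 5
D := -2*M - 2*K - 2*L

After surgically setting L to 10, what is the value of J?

The intervention breaks the incoming arrows to L: L := 4 if M >= 2 else 5 no longer applies, and L = 10.
F = M*L  [with M=6, L=10]  = 60
J = -3*F - 3*L - 4  [with F=60, L=10]  = -214

-214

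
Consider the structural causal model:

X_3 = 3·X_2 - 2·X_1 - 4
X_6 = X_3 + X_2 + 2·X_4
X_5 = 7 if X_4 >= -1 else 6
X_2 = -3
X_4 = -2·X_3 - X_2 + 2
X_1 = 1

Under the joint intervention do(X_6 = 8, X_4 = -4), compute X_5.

Setting X_6 = 8, X_4 = -4 by intervention discards those variables' equations.
X_5 = 7 if X_4 >= -1 else 6  [with X_4=-4]  = 6

6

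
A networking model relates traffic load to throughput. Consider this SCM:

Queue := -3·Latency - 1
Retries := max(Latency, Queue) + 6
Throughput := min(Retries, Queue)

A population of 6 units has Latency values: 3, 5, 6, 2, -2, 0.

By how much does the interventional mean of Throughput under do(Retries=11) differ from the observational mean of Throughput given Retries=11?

-2.5

do(Retries=11) breaks Retries's dependence on Latency. With Retries=11 fixed, Throughput across the units is -10, -16, -19, -7, 5, -1, mean -8.
Observing Retries=11 restricts to units where Retries's equation naturally yields 11: Latency ∈ {5, -2}. In that subpopulation Throughput = -16, 5, mean -5.5.
Difference = -8 − (-5.5) = -2.5.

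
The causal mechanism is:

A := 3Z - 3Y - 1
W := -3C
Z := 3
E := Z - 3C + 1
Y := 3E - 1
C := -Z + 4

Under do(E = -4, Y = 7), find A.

Setting E = -4, Y = 7 by intervention discards those variables' equations.
A = 3Z - 3Y - 1  [with Z=3, Y=7]  = -13

-13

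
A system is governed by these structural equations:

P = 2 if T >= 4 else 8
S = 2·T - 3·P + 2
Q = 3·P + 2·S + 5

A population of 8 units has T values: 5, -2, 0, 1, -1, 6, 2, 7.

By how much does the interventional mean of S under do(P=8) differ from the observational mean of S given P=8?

The intervention sets P=8 in all 8 units regardless of T. Recomputing S per unit gives -12, -26, -22, -20, -24, -10, -18, -8; average -17.5.
E[S|P=8] averages over only the 5 units with P=8 (T = -2, 0, 1, -1, 2): S = -26, -22, -20, -24, -18, mean -22.
Difference = -17.5 − (-22) = 4.5.

4.5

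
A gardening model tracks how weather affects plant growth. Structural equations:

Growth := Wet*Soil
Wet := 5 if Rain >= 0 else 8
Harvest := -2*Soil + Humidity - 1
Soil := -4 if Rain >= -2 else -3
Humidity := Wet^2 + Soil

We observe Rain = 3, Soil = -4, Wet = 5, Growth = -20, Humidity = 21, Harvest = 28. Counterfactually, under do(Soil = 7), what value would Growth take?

Under do(Soil=7), the mechanism Soil := -4 if Rain >= -2 else -3 is discarded; Soil is fixed at 7.
Wet = 5 if Rain >= 0 else 8  [with Rain=3]  = 5
Growth = Wet*Soil  [with Wet=5, Soil=7]  = 35

35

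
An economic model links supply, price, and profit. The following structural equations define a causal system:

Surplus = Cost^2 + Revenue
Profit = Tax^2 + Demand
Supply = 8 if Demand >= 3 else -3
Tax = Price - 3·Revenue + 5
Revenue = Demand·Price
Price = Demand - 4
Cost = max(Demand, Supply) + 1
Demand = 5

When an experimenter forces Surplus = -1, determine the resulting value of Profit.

86

Intervening sets Surplus = -1 and removes its equation (Surplus = Cost^2 + Revenue).
Since Profit is not a descendant of the intervened variable, it is unaffected.
Price = Demand - 4  [with Demand=5]  = 1
Revenue = Demand·Price  [with Demand=5, Price=1]  = 5
Tax = Price - 3·Revenue + 5  [with Price=1, Revenue=5]  = -9
Profit = Tax^2 + Demand  [with Tax=-9, Demand=5]  = 86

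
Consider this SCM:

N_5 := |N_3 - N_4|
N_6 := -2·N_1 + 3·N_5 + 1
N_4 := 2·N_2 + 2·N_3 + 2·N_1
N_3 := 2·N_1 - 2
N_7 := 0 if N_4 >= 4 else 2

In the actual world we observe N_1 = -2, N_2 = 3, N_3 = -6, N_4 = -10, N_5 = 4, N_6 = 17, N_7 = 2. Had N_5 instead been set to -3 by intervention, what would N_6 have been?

-4

The intervention breaks the incoming arrows to N_5: N_5 := |N_3 - N_4| no longer applies, and N_5 = -3.
N_6 = -2·N_1 + 3·N_5 + 1  [with N_1=-2, N_5=-3]  = -4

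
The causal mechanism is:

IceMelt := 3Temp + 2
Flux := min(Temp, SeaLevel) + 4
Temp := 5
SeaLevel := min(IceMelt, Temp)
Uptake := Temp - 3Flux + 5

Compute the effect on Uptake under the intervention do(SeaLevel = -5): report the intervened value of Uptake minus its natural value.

do(SeaLevel=-5) replaces the equation SeaLevel := min(IceMelt, Temp) with the constant SeaLevel = -5.
Flux = min(Temp, SeaLevel) + 4  [with Temp=5, SeaLevel=-5]  = -1
Uptake = Temp - 3Flux + 5  [with Temp=5, Flux=-1]  = 13
Without intervention: IceMelt = 3Temp + 2  [with Temp=5]  = 17; SeaLevel = min(IceMelt, Temp)  [with IceMelt=17, Temp=5]  = 5; Flux = min(Temp, SeaLevel) + 4  [with Temp=5, SeaLevel=5]  = 9; Uptake = Temp - 3Flux + 5  [with Temp=5, Flux=9]  = -17.
Change = 13 − (-17) = 30.

30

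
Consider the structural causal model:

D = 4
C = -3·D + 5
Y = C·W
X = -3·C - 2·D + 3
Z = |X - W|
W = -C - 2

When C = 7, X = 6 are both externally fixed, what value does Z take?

15

Setting C = 7, X = 6 by intervention discards those variables' equations.
W = -C - 2  [with C=7]  = -9
Z = |X - W|  [with X=6, W=-9]  = 15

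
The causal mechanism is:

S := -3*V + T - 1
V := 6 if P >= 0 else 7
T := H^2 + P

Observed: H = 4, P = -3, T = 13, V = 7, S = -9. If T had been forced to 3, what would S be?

-19

do(T=3) replaces the equation T := H^2 + P with the constant T = 3.
V = 6 if P >= 0 else 7  [with P=-3]  = 7
S = -3*V + T - 1  [with V=7, T=3]  = -19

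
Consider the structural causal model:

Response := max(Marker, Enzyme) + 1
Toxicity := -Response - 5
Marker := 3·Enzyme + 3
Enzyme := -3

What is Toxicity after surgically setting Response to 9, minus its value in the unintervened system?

The intervention breaks the incoming arrows to Response: Response := max(Marker, Enzyme) + 1 no longer applies, and Response = 9.
Toxicity = -Response - 5  [with Response=9]  = -14
Without intervention: Marker = 3·Enzyme + 3  [with Enzyme=-3]  = -6; Response = max(Marker, Enzyme) + 1  [with Marker=-6, Enzyme=-3]  = -2; Toxicity = -Response - 5  [with Response=-2]  = -3.
Change = -14 − (-3) = -11.

-11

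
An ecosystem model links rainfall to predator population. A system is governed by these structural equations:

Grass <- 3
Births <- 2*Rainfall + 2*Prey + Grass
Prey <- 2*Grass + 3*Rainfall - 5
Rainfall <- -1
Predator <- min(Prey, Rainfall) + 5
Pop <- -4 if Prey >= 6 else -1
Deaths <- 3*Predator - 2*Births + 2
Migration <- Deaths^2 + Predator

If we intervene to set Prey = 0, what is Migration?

148

The intervention breaks the incoming arrows to Prey: Prey <- 2*Grass + 3*Rainfall - 5 no longer applies, and Prey = 0.
Predator = min(Prey, Rainfall) + 5  [with Prey=0, Rainfall=-1]  = 4
Births = 2*Rainfall + 2*Prey + Grass  [with Rainfall=-1, Prey=0, Grass=3]  = 1
Deaths = 3*Predator - 2*Births + 2  [with Predator=4, Births=1]  = 12
Migration = Deaths^2 + Predator  [with Deaths=12, Predator=4]  = 148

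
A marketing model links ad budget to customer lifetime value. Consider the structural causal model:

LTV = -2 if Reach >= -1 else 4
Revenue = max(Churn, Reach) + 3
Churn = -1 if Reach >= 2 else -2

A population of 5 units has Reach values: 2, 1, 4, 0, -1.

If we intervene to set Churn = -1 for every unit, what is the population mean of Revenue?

4.2

The intervention sets Churn=-1 in all 5 units regardless of Reach. Recomputing Revenue per unit gives 5, 4, 7, 3, 2; average 4.2.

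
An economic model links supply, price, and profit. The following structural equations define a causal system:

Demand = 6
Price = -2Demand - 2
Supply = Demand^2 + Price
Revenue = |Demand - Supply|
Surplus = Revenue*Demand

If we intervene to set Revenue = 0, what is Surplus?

0

Intervening sets Revenue = 0 and removes its equation (Revenue = |Demand - Supply|).
Surplus = Revenue*Demand  [with Revenue=0, Demand=6]  = 0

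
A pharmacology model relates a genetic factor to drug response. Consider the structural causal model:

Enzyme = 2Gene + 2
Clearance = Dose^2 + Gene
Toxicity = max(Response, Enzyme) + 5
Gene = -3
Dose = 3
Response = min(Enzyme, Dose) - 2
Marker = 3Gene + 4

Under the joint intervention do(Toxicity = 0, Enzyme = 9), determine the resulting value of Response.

Under do(Toxicity = 0, Enzyme = 9), each intervened variable's structural equation is replaced by its fixed value.
Response = min(Enzyme, Dose) - 2  [with Enzyme=9, Dose=3]  = 1

1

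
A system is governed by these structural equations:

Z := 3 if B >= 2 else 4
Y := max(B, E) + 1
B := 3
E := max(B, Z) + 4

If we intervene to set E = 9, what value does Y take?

10

The intervention breaks the incoming arrows to E: E := max(B, Z) + 4 no longer applies, and E = 9.
Y = max(B, E) + 1  [with B=3, E=9]  = 10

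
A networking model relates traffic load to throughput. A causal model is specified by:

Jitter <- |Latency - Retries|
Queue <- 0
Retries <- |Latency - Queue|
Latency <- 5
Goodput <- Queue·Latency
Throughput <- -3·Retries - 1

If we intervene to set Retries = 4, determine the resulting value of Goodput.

The intervention breaks the incoming arrows to Retries: Retries <- |Latency - Queue| no longer applies, and Retries = 4.
No directed path runs from Retries to Goodput, so Goodput keeps its natural value.
Goodput = Queue·Latency  [with Queue=0, Latency=5]  = 0

0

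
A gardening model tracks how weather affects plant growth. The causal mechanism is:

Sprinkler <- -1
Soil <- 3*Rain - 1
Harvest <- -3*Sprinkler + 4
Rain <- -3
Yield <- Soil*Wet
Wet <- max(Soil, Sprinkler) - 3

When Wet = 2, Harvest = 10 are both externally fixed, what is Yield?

Setting Wet = 2, Harvest = 10 by intervention discards those variables' equations.
Soil = 3*Rain - 1  [with Rain=-3]  = -10
Yield = Soil*Wet  [with Soil=-10, Wet=2]  = -20

-20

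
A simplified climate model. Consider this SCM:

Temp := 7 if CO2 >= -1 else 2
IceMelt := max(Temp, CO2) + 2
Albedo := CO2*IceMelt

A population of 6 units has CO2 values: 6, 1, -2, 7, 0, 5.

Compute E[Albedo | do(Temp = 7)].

25.5

Every unit gets Temp=7 under the intervention. Albedo values become 54, 9, -18, 63, 0, 45; E[Albedo|do(Temp=7)] = 25.5.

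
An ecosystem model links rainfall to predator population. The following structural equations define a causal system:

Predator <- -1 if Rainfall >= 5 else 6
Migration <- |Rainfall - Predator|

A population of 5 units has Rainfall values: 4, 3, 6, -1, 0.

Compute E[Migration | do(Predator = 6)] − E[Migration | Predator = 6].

Every unit gets Predator=6 under the intervention. Migration values become 2, 3, 0, 7, 6; E[Migration|do(Predator=6)] = 3.6.
Conditioning on Predator=6 selects the 4 unit(s) with Rainfall ∈ {4, 3, -1, 0}. Their Migration values: 2, 3, 7, 6. Mean = 4.5.
Difference = 3.6 − 4.5 = -0.9.

-0.9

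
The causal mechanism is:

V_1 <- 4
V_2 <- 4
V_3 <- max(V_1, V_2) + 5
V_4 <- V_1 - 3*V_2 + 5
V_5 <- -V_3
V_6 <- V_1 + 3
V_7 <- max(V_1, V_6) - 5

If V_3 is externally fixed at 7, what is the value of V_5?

do(V_3=7) replaces the equation V_3 <- max(V_1, V_2) + 5 with the constant V_3 = 7.
V_5 = -V_3  [with V_3=7]  = -7

-7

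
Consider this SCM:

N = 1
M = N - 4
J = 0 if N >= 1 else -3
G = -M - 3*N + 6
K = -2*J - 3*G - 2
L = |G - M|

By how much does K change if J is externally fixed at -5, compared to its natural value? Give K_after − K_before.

10

do(J=-5) replaces the equation J = 0 if N >= 1 else -3 with the constant J = -5.
M = N - 4  [with N=1]  = -3
G = -M - 3*N + 6  [with M=-3, N=1]  = 6
K = -2*J - 3*G - 2  [with J=-5, G=6]  = -10
Without intervention: M = N - 4  [with N=1]  = -3; J = 0 if N >= 1 else -3  [with N=1]  = 0; G = -M - 3*N + 6  [with M=-3, N=1]  = 6; K = -2*J - 3*G - 2  [with J=0, G=6]  = -20.
Change = -10 − (-20) = 10.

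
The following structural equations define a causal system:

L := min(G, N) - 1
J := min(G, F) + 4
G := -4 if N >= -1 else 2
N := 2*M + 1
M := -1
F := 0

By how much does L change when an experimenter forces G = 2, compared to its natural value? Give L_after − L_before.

3

Intervening sets G = 2 and removes its equation (G := -4 if N >= -1 else 2).
N = 2*M + 1  [with M=-1]  = -1
L = min(G, N) - 1  [with G=2, N=-1]  = -2
Without intervention: N = 2*M + 1  [with M=-1]  = -1; G = -4 if N >= -1 else 2  [with N=-1]  = -4; L = min(G, N) - 1  [with G=-4, N=-1]  = -5.
Change = -2 − (-5) = 3.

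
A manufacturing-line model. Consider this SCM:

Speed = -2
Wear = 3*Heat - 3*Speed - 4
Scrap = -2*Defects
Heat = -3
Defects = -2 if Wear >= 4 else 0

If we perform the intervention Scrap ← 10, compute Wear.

do(Scrap=10) replaces the equation Scrap = -2*Defects with the constant Scrap = 10.
Wear is not downstream of the intervention, so its value is determined by the original equations.
Wear = 3*Heat - 3*Speed - 4  [with Heat=-3, Speed=-2]  = -7

-7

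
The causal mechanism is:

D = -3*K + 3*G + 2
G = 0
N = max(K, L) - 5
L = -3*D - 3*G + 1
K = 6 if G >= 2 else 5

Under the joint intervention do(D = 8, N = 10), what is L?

The joint intervention fixes D = 8, N = 10, removing each variable's own equation.
L = -3*D - 3*G + 1  [with D=8, G=0]  = -23

-23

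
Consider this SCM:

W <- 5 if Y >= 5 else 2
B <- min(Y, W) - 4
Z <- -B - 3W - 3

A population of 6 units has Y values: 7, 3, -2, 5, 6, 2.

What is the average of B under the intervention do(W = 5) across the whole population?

-1

The intervention sets W=5 in all 6 units regardless of Y. Recomputing B per unit gives 1, -1, -6, 1, 1, -2; average -1.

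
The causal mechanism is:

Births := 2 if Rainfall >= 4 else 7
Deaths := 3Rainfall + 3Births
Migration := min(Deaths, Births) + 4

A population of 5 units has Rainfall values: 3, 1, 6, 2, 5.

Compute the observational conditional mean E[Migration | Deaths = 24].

E[Migration|Deaths=24] averages over only the 2 units with Deaths=24 (Rainfall = 1, 6): Migration = 11, 6, mean 8.5.

8.5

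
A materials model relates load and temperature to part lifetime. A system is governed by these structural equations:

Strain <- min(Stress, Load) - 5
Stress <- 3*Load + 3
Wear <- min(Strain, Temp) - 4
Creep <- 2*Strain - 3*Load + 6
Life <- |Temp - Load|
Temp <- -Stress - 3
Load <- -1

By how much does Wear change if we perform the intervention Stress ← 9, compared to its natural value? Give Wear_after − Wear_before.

-6

Under do(Stress=9), the mechanism Stress <- 3*Load + 3 is discarded; Stress is fixed at 9.
Strain = min(Stress, Load) - 5  [with Stress=9, Load=-1]  = -6
Temp = -Stress - 3  [with Stress=9]  = -12
Wear = min(Strain, Temp) - 4  [with Strain=-6, Temp=-12]  = -16
Without intervention: Stress = 3*Load + 3  [with Load=-1]  = 0; Strain = min(Stress, Load) - 5  [with Stress=0, Load=-1]  = -6; Temp = -Stress - 3  [with Stress=0]  = -3; Wear = min(Strain, Temp) - 4  [with Strain=-6, Temp=-3]  = -10.
Change = -16 − (-10) = -6.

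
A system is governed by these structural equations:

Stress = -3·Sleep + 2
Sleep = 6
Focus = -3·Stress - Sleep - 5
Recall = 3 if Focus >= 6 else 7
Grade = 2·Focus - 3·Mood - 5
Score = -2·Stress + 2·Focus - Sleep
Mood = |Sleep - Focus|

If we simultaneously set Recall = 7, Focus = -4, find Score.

Under do(Recall = 7, Focus = -4), each intervened variable's structural equation is replaced by its fixed value.
Stress = -3·Sleep + 2  [with Sleep=6]  = -16
Score = -2·Stress + 2·Focus - Sleep  [with Stress=-16, Focus=-4, Sleep=6]  = 18

18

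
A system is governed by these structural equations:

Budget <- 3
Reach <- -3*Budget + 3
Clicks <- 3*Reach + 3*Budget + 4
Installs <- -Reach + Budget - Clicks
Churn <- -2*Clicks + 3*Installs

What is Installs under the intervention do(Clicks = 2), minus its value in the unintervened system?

-7

The intervention breaks the incoming arrows to Clicks: Clicks <- 3*Reach + 3*Budget + 4 no longer applies, and Clicks = 2.
Reach = -3*Budget + 3  [with Budget=3]  = -6
Installs = -Reach + Budget - Clicks  [with Reach=-6, Budget=3, Clicks=2]  = 7
Without intervention: Reach = -3*Budget + 3  [with Budget=3]  = -6; Clicks = 3*Reach + 3*Budget + 4  [with Reach=-6, Budget=3]  = -5; Installs = -Reach + Budget - Clicks  [with Reach=-6, Budget=3, Clicks=-5]  = 14.
Change = 7 − 14 = -7.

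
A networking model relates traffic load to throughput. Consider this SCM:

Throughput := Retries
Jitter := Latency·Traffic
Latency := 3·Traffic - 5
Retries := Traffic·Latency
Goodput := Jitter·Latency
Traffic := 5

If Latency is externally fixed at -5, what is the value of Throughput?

do(Latency=-5) replaces the equation Latency := 3·Traffic - 5 with the constant Latency = -5.
Retries = Traffic·Latency  [with Traffic=5, Latency=-5]  = -25
Throughput = Retries  [with Retries=-25]  = -25

-25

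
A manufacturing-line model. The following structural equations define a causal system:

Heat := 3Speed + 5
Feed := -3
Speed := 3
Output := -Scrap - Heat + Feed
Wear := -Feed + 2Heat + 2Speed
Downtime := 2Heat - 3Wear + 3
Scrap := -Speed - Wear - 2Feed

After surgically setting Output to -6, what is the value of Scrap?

do(Output=-6) replaces the equation Output := -Scrap - Heat + Feed with the constant Output = -6.
Since Scrap is not a descendant of the intervened variable, it is unaffected.
Heat = 3Speed + 5  [with Speed=3]  = 14
Wear = -Feed + 2Heat + 2Speed  [with Feed=-3, Heat=14, Speed=3]  = 37
Scrap = -Speed - Wear - 2Feed  [with Speed=3, Wear=37, Feed=-3]  = -34

-34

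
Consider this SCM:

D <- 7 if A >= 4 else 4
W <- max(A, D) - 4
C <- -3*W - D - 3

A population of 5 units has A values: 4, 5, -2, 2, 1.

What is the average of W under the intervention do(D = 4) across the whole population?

0.2

Under do(D=4), D's equation is replaced by D=4 for every unit. Per-unit W: 0, 1, 0, 0, 0. Mean = 0.2.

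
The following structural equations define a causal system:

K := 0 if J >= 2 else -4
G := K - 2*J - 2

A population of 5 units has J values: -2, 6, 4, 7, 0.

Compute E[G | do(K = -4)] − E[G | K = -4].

do(K=-4) breaks K's dependence on J. With K=-4 fixed, G across the units is -2, -18, -14, -20, -6, mean -12.
Conditioning on K=-4 selects the 2 unit(s) with J ∈ {-2, 0}. Their G values: -2, -6. Mean = -4.
Difference = -12 − (-4) = -8.

-8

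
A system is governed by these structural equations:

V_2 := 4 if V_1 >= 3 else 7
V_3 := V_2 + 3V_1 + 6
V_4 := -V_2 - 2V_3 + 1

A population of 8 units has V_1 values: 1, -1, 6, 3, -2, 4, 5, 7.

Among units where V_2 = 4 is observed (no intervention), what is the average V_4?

-53

Observing V_2=4 restricts to units where V_2's equation naturally yields 4: V_1 ∈ {6, 3, 4, 5, 7}. In that subpopulation V_4 = -59, -41, -47, -53, -65, mean -53.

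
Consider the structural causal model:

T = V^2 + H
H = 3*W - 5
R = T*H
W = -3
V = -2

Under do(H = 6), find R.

do(H=6) replaces the equation H = 3*W - 5 with the constant H = 6.
T = V^2 + H  [with V=-2, H=6]  = 10
R = T*H  [with T=10, H=6]  = 60

60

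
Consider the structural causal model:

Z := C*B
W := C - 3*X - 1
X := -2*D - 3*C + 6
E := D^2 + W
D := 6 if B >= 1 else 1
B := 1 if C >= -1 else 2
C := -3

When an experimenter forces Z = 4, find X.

3

do(Z=4) replaces the equation Z := C*B with the constant Z = 4.
No directed path runs from Z to X, so X keeps its natural value.
B = 1 if C >= -1 else 2  [with C=-3]  = 2
D = 6 if B >= 1 else 1  [with B=2]  = 6
X = -2*D - 3*C + 6  [with D=6, C=-3]  = 3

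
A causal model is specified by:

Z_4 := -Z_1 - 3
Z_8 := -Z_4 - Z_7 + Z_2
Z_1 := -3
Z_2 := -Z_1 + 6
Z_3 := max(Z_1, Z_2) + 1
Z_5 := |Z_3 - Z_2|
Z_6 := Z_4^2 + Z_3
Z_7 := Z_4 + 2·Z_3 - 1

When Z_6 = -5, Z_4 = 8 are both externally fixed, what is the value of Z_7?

27

Under do(Z_6 = -5, Z_4 = 8), each intervened variable's structural equation is replaced by its fixed value.
Z_2 = -Z_1 + 6  [with Z_1=-3]  = 9
Z_3 = max(Z_1, Z_2) + 1  [with Z_1=-3, Z_2=9]  = 10
Z_7 = Z_4 + 2·Z_3 - 1  [with Z_4=8, Z_3=10]  = 27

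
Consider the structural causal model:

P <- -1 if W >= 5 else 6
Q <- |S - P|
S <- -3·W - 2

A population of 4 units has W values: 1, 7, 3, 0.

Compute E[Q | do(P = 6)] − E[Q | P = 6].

4.25

do(P=6) breaks P's dependence on W. With P=6 fixed, Q across the units is 11, 29, 17, 8, mean 16.25.
Conditioning on P=6 selects the 3 unit(s) with W ∈ {1, 3, 0}. Their Q values: 11, 17, 8. Mean = 12.
Difference = 16.25 − 12 = 4.25.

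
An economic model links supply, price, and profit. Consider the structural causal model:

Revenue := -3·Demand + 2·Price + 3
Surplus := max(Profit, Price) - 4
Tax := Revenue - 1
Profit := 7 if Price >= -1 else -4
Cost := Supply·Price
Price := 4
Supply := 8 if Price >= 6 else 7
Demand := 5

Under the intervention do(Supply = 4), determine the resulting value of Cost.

16

The intervention breaks the incoming arrows to Supply: Supply := 8 if Price >= 6 else 7 no longer applies, and Supply = 4.
Cost = Supply·Price  [with Supply=4, Price=4]  = 16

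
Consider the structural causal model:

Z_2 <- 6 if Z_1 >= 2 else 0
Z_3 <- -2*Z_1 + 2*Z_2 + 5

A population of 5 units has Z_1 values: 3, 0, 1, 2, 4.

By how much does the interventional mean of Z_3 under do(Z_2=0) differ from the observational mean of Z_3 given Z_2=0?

-3

do(Z_2=0) breaks Z_2's dependence on Z_1. With Z_2=0 fixed, Z_3 across the units is -1, 5, 3, 1, -3, mean 1.
Conditioning on Z_2=0 selects the 2 unit(s) with Z_1 ∈ {0, 1}. Their Z_3 values: 5, 3. Mean = 4.
Difference = 1 − 4 = -3.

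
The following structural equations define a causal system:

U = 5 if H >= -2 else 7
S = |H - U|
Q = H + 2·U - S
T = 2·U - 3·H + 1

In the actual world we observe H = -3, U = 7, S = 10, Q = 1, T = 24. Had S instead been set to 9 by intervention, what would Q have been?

The intervention breaks the incoming arrows to S: S = |H - U| no longer applies, and S = 9.
U = 5 if H >= -2 else 7  [with H=-3]  = 7
Q = H + 2·U - S  [with H=-3, U=7, S=9]  = 2

2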